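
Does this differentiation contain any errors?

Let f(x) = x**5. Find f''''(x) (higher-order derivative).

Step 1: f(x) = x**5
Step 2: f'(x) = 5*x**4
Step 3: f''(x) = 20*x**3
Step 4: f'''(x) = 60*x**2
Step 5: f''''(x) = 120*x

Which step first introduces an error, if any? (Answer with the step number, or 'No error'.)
No error

All steps in this derivation are correct.
The final answer f''''(x) = 120*x is valid.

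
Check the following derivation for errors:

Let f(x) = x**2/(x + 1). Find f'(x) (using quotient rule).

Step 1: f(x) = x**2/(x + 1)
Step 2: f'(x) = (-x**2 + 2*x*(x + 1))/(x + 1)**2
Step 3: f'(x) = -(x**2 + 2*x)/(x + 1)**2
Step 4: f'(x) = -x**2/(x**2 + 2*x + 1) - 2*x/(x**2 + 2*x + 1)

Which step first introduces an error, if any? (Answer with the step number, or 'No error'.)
Step 3

Step 3 is incorrect due to a sign flip.
The step shows: -(x**2 + 2*x)/(x + 1)**2
The correct value should be: (x**2 + 2*x)/(x + 1)**2

Explanation: The sign of the whole expression was flipped: the term (x**2 + 2*x)/(x + 1)**2 was incorrectly written as -(x**2 + 2*x)/(x + 1)**2
The later steps are derived from this incorrect expression, so the error originates in Step 3.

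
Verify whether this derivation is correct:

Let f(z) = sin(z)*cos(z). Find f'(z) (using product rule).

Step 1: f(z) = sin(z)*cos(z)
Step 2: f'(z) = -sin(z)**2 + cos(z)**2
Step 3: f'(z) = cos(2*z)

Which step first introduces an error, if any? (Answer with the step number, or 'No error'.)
No error

All steps in this derivation are correct.
The final answer f'(z) = cos(2*z) is valid.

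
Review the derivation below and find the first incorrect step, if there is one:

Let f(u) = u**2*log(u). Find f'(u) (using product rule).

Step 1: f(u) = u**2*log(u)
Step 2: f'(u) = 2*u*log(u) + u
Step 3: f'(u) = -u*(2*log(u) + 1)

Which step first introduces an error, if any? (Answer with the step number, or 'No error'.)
Step 3

Step 3 is incorrect due to a sign flip.
The step shows: -u*(2*log(u) + 1)
The correct value should be: u*(2*log(u) + 1)

Explanation: The sign of the whole expression was flipped: the term u*(2*log(u) + 1) was incorrectly written as -u*(2*log(u) + 1)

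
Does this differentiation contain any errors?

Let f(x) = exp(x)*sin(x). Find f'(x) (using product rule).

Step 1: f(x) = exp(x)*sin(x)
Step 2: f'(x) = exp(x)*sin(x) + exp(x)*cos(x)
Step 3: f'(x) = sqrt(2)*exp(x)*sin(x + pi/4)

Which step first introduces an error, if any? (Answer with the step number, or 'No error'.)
No error

All steps in this derivation are correct.
The final answer f'(x) = sqrt(2)*exp(x)*sin(x + pi/4) is valid.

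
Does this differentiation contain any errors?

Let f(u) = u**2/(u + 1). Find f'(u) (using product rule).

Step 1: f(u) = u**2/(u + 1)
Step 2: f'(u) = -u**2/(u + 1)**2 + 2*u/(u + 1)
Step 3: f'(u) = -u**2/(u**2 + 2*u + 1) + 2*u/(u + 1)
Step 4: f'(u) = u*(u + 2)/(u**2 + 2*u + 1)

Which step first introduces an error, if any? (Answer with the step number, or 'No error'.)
No error

All steps in this derivation are correct.
The final answer f'(u) = u*(u + 2)/(u**2 + 2*u + 1) is valid.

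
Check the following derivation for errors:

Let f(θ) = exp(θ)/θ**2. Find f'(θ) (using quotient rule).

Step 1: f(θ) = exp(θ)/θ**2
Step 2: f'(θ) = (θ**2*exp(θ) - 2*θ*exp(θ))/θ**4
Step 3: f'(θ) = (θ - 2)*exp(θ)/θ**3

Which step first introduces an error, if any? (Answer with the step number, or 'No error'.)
No error

All steps in this derivation are correct.
The final answer f'(θ) = (θ - 2)*exp(θ)/θ**3 is valid.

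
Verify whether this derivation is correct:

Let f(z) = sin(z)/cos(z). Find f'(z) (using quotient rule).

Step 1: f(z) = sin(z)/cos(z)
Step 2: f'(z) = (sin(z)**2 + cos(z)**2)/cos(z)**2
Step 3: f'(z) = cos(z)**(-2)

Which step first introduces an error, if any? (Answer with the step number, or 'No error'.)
No error

All steps in this derivation are correct.
The final answer f'(z) = cos(z)**(-2) is valid.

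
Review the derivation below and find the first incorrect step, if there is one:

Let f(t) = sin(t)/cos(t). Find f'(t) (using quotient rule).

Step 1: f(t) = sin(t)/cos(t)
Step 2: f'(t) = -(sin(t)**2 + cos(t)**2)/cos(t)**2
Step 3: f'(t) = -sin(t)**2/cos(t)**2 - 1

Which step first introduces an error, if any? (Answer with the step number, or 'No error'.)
Step 2

Step 2 is incorrect due to a sign flip.
The step shows: -(sin(t)**2 + cos(t)**2)/cos(t)**2
The correct value should be: (sin(t)**2 + cos(t)**2)/cos(t)**2

Explanation: The sign of the whole expression was flipped: the term (sin(t)**2 + cos(t)**2)/cos(t)**2 was incorrectly written as -(sin(t)**2 + cos(t)**2)/cos(t)**2
The later steps are derived from this incorrect expression, so the error originates in Step 2.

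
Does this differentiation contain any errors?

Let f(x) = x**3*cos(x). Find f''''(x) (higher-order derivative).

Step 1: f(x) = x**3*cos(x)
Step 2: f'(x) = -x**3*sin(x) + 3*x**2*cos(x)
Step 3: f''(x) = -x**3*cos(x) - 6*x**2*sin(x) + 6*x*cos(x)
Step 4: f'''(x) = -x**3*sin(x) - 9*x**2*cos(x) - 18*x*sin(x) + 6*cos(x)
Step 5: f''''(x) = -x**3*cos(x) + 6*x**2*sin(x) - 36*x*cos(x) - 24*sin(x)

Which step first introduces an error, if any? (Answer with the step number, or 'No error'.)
Step 4

Step 4 is incorrect due to a sign flip.
The step shows: -x**3*sin(x) - 9*x**2*cos(x) - 18*x*sin(x) + 6*cos(x)
The correct value should be: x**3*sin(x) - 9*x**2*cos(x) - 18*x*sin(x) + 6*cos(x)

Explanation: The sign of one term was flipped: the term x**3*sin(x) was incorrectly written as -x**3*sin(x)
The later steps are derived from this incorrect expression, so the error originates in Step 4.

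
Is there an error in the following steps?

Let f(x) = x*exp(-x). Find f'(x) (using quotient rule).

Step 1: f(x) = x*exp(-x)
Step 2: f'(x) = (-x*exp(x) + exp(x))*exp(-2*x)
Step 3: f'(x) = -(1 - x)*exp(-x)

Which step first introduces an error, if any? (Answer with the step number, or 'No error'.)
Step 3

Step 3 is incorrect due to a sign flip.
The step shows: -(1 - x)*exp(-x)
The correct value should be: (1 - x)*exp(-x)

Explanation: The sign of the whole expression was flipped: the term (1 - x)*exp(-x) was incorrectly written as -(1 - x)*exp(-x)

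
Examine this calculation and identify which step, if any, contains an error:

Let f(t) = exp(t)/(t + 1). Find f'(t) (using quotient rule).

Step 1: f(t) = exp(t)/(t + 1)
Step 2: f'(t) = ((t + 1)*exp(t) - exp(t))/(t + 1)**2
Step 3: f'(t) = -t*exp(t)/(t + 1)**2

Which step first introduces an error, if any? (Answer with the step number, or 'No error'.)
Step 3

Step 3 is incorrect due to a sign flip.
The step shows: -t*exp(t)/(t + 1)**2
The correct value should be: t*exp(t)/(t + 1)**2

Explanation: The sign of the whole expression was flipped: the term t*exp(t)/(t + 1)**2 was incorrectly written as -t*exp(t)/(t + 1)**2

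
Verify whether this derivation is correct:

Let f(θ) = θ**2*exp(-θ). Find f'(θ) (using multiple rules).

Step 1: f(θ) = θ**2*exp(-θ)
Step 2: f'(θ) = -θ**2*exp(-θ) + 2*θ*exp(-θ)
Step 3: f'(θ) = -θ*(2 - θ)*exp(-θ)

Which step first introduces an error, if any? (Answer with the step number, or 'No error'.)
Step 3

Step 3 is incorrect due to a sign flip.
The step shows: -θ*(2 - θ)*exp(-θ)
The correct value should be: θ*(2 - θ)*exp(-θ)

Explanation: The sign of the whole expression was flipped: the term θ*(2 - θ)*exp(-θ) was incorrectly written as -θ*(2 - θ)*exp(-θ)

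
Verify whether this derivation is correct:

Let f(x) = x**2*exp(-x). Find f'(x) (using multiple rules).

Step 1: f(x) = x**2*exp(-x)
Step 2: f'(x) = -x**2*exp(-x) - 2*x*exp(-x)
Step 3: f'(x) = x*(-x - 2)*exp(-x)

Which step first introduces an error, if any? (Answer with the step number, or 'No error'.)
Step 2

Step 2 is incorrect due to a sign flip.
The step shows: -x**2*exp(-x) - 2*x*exp(-x)
The correct value should be: -x**2*exp(-x) + 2*x*exp(-x)

Explanation: The sign of one term was flipped: the term 2*x*exp(-x) was incorrectly written as -2*x*exp(-x)
The later steps are derived from this incorrect expression, so the error originates in Step 2.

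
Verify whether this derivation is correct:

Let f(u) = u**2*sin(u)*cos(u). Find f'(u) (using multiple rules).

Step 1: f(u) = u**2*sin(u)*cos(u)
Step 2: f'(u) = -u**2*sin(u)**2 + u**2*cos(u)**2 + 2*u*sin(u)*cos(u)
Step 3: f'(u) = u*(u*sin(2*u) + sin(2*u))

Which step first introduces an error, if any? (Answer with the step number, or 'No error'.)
Step 3

Step 3 is incorrect due to a wrong trig function.
The step shows: u*(u*sin(2*u) + sin(2*u))
The correct value should be: u*(u*cos(2*u) + sin(2*u))

Explanation: cos(2*u) was incorrectly written as sin(2*u): the term u*(u*cos(2*u) + sin(2*u)) was incorrectly written as u*(u*sin(2*u) + sin(2*u))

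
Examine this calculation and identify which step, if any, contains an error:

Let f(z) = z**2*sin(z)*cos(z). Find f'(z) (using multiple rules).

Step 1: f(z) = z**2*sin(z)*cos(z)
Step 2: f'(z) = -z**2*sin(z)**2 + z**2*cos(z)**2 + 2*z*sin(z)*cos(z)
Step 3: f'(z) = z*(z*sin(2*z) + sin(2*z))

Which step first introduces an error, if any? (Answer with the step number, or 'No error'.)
Step 3

Step 3 is incorrect due to a wrong trig function.
The step shows: z*(z*sin(2*z) + sin(2*z))
The correct value should be: z*(z*cos(2*z) + sin(2*z))

Explanation: cos(2*z) was incorrectly written as sin(2*z): the term z*(z*cos(2*z) + sin(2*z)) was incorrectly written as z*(z*sin(2*z) + sin(2*z))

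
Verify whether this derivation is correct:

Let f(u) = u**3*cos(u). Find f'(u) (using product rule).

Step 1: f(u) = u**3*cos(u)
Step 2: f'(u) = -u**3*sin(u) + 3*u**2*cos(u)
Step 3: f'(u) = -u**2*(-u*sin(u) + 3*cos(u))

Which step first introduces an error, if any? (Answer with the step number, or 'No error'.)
Step 3

Step 3 is incorrect due to a sign flip.
The step shows: -u**2*(-u*sin(u) + 3*cos(u))
The correct value should be: u**2*(-u*sin(u) + 3*cos(u))

Explanation: The sign of the whole expression was flipped: the term u**2*(-u*sin(u) + 3*cos(u)) was incorrectly written as -u**2*(-u*sin(u) + 3*cos(u))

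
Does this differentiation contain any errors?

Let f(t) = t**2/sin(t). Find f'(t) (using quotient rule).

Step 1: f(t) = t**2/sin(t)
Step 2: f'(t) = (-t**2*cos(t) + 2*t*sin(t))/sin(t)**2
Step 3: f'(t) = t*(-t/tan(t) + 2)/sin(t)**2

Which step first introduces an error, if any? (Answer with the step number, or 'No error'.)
Step 3

Step 3 is incorrect due to a wrong exponent.
The step shows: t*(-t/tan(t) + 2)/sin(t)**2
The correct value should be: t*(-t/tan(t) + 2)/sin(t)

Explanation: The exponent -1 on sin(t) was incorrectly written as -2: the term t*(-t/tan(t) + 2)/sin(t) was incorrectly written as t*(-t/tan(t) + 2)/sin(t)**2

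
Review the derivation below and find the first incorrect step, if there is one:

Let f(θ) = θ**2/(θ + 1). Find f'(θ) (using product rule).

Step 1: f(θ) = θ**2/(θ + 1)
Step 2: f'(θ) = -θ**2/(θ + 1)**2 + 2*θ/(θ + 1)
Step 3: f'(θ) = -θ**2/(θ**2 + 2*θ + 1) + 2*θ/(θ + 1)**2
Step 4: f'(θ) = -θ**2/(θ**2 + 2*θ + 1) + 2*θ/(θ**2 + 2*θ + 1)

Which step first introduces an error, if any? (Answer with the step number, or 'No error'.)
Step 3

Step 3 is incorrect due to a wrong exponent.
The step shows: -θ**2/(θ**2 + 2*θ + 1) + 2*θ/(θ + 1)**2
The correct value should be: -θ**2/(θ**2 + 2*θ + 1) + 2*θ/(θ + 1)

Explanation: The exponent -1 on θ + 1 was incorrectly written as -2: the term 2*θ/(θ + 1) was incorrectly written as 2*θ/(θ + 1)**2
The later steps are derived from this incorrect expression, so the error originates in Step 3.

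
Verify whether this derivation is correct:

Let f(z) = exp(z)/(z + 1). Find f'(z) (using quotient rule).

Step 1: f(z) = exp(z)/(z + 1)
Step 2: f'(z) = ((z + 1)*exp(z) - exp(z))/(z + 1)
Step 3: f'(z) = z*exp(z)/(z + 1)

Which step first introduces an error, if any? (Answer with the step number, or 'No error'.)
Step 2

Step 2 is incorrect due to a wrong exponent.
The step shows: ((z + 1)*exp(z) - exp(z))/(z + 1)
The correct value should be: ((z + 1)*exp(z) - exp(z))/(z + 1)**2

Explanation: The exponent -2 on z + 1 was incorrectly written as -1: the term ((z + 1)*exp(z) - exp(z))/(z + 1)**2 was incorrectly written as ((z + 1)*exp(z) - exp(z))/(z + 1)
The later steps are derived from this incorrect expression, so the error originates in Step 2.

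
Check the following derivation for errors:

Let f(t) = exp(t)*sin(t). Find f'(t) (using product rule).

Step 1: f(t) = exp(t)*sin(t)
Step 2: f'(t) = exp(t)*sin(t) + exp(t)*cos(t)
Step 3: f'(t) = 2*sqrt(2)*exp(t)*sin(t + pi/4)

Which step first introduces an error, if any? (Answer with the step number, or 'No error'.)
Step 3

Step 3 is incorrect due to a wrong exponent.
The step shows: 2*sqrt(2)*exp(t)*sin(t + pi/4)
The correct value should be: sqrt(2)*exp(t)*sin(t + pi/4)

Explanation: The exponent 1/2 on 2 was incorrectly written as 3/2: the term sqrt(2)*exp(t)*sin(t + pi/4) was incorrectly written as 2*sqrt(2)*exp(t)*sin(t + pi/4)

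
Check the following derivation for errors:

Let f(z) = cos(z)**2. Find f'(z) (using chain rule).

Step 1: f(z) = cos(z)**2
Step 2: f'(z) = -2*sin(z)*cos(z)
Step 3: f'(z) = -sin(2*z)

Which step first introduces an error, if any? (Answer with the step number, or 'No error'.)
No error

All steps in this derivation are correct.
The final answer f'(z) = -sin(2*z) is valid.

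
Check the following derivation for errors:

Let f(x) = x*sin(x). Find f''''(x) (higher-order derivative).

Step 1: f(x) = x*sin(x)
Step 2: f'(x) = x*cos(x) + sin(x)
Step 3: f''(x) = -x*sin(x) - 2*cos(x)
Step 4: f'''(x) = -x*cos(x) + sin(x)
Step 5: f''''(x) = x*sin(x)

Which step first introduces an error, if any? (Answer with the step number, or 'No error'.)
Step 3

Step 3 is incorrect due to a sign flip.
The step shows: -x*sin(x) - 2*cos(x)
The correct value should be: -x*sin(x) + 2*cos(x)

Explanation: The sign of one term was flipped: the term 2*cos(x) was incorrectly written as -2*cos(x)
The later steps are derived from this incorrect expression, so the error originates in Step 3.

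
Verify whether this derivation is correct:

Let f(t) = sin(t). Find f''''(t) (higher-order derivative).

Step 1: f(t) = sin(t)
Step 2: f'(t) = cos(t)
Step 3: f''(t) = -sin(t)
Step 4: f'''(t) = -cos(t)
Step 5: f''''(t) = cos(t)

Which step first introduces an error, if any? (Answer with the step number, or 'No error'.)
Step 5

Step 5 is incorrect due to a wrong trig function.
The step shows: cos(t)
The correct value should be: sin(t)

Explanation: sin(t) was incorrectly written as cos(t): the term sin(t) was incorrectly written as cos(t)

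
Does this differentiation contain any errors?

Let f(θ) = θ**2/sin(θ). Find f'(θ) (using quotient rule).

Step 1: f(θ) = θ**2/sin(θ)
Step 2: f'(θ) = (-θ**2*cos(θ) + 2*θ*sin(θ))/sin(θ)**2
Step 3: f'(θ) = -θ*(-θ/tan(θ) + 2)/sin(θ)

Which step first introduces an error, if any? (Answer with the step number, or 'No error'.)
Step 3

Step 3 is incorrect due to a sign flip.
The step shows: -θ*(-θ/tan(θ) + 2)/sin(θ)
The correct value should be: θ*(-θ/tan(θ) + 2)/sin(θ)

Explanation: The sign of the whole expression was flipped: the term θ*(-θ/tan(θ) + 2)/sin(θ) was incorrectly written as -θ*(-θ/tan(θ) + 2)/sin(θ)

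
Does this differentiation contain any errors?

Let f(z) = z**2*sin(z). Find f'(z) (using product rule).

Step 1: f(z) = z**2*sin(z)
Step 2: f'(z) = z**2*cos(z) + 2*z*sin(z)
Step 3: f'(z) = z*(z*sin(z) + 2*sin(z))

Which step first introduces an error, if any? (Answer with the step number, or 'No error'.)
Step 3

Step 3 is incorrect due to a wrong trig function.
The step shows: z*(z*sin(z) + 2*sin(z))
The correct value should be: z*(z*cos(z) + 2*sin(z))

Explanation: cos(z) was incorrectly written as sin(z): the term z*(z*cos(z) + 2*sin(z)) was incorrectly written as z*(z*sin(z) + 2*sin(z))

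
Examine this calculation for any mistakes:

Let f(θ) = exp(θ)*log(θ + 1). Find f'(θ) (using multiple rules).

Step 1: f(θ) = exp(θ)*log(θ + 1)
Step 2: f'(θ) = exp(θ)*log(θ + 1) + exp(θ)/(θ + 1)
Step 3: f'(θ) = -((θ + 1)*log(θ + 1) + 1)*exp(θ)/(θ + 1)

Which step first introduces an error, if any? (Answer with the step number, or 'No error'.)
Step 3

Step 3 is incorrect due to a sign flip.
The step shows: -((θ + 1)*log(θ + 1) + 1)*exp(θ)/(θ + 1)
The correct value should be: ((θ + 1)*log(θ + 1) + 1)*exp(θ)/(θ + 1)

Explanation: The sign of the whole expression was flipped: the term ((θ + 1)*log(θ + 1) + 1)*exp(θ)/(θ + 1) was incorrectly written as -((θ + 1)*log(θ + 1) + 1)*exp(θ)/(θ + 1)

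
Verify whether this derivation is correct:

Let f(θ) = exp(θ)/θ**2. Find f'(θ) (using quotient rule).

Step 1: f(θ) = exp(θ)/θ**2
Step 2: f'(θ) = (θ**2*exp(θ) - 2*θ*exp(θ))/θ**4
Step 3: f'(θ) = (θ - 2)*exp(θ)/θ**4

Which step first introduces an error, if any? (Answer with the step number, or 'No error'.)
Step 3

Step 3 is incorrect due to a wrong exponent.
The step shows: (θ - 2)*exp(θ)/θ**4
The correct value should be: (θ - 2)*exp(θ)/θ**3

Explanation: The exponent -3 on θ was incorrectly written as -4: the term (θ - 2)*exp(θ)/θ**3 was incorrectly written as (θ - 2)*exp(θ)/θ**4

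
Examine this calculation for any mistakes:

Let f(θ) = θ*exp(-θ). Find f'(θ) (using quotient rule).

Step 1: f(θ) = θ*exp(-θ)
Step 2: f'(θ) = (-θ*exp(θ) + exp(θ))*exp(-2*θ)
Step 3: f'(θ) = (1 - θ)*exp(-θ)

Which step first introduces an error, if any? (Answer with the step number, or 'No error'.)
No error

All steps in this derivation are correct.
The final answer f'(θ) = (1 - θ)*exp(-θ) is valid.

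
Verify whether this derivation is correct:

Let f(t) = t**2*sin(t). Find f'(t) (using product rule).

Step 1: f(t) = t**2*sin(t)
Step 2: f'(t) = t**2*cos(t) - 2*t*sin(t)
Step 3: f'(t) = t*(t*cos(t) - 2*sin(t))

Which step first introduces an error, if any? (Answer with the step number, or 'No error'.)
Step 2

Step 2 is incorrect due to a sign flip.
The step shows: t**2*cos(t) - 2*t*sin(t)
The correct value should be: t**2*cos(t) + 2*t*sin(t)

Explanation: The sign of one term was flipped: the term 2*t*sin(t) was incorrectly written as -2*t*sin(t)
The later steps are derived from this incorrect expression, so the error originates in Step 2.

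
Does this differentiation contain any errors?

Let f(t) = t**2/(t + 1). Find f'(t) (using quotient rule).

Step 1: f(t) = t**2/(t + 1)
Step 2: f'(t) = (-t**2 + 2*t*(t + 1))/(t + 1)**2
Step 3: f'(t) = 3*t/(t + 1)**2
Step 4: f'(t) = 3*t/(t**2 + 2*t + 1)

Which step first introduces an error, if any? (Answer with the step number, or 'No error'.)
Step 3

Step 3 is incorrect due to a wrong exponent.
The step shows: 3*t/(t + 1)**2
The correct value should be: (t**2 + 2*t)/(t + 1)**2

Explanation: The exponent 2 on t was incorrectly written as 1: the term (t**2 + 2*t)/(t + 1)**2 was incorrectly written as 3*t/(t + 1)**2
The later steps are derived from this incorrect expression, so the error originates in Step 3.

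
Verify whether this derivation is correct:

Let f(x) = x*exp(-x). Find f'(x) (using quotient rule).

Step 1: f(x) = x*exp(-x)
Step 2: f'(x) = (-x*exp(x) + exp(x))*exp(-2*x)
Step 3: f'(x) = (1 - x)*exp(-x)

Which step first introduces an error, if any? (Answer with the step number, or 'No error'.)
No error

All steps in this derivation are correct.
The final answer f'(x) = (1 - x)*exp(-x) is valid.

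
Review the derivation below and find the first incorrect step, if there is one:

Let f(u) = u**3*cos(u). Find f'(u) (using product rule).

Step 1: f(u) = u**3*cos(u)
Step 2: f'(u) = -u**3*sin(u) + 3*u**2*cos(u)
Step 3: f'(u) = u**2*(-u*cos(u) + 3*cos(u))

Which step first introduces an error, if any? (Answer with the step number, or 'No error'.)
Step 3

Step 3 is incorrect due to a wrong trig function.
The step shows: u**2*(-u*cos(u) + 3*cos(u))
The correct value should be: u**2*(-u*sin(u) + 3*cos(u))

Explanation: sin(u) was incorrectly written as cos(u): the term u**2*(-u*sin(u) + 3*cos(u)) was incorrectly written as u**2*(-u*cos(u) + 3*cos(u))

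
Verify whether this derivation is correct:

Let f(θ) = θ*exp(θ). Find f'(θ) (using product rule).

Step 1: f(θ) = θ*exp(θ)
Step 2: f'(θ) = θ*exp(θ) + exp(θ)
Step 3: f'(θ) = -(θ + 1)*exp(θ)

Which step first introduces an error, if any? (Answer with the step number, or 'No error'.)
Step 3

Step 3 is incorrect due to a sign flip.
The step shows: -(θ + 1)*exp(θ)
The correct value should be: (θ + 1)*exp(θ)

Explanation: The sign of the whole expression was flipped: the term (θ + 1)*exp(θ) was incorrectly written as -(θ + 1)*exp(θ)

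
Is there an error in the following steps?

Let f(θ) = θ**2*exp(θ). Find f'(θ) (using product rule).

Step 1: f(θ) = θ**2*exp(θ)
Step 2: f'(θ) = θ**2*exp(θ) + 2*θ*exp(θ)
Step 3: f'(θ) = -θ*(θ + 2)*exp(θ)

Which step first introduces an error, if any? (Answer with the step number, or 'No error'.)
Step 3

Step 3 is incorrect due to a sign flip.
The step shows: -θ*(θ + 2)*exp(θ)
The correct value should be: θ*(θ + 2)*exp(θ)

Explanation: The sign of the whole expression was flipped: the term θ*(θ + 2)*exp(θ) was incorrectly written as -θ*(θ + 2)*exp(θ)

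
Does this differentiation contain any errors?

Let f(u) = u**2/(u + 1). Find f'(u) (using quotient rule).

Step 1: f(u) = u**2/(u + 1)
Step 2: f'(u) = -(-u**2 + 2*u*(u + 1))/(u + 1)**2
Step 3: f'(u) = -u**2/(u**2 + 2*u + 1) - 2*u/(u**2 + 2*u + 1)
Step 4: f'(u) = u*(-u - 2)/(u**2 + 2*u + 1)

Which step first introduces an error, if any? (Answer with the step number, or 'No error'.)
Step 2

Step 2 is incorrect due to a sign flip.
The step shows: -(-u**2 + 2*u*(u + 1))/(u + 1)**2
The correct value should be: (-u**2 + 2*u*(u + 1))/(u + 1)**2

Explanation: The sign of the whole expression was flipped: the term (-u**2 + 2*u*(u + 1))/(u + 1)**2 was incorrectly written as -(-u**2 + 2*u*(u + 1))/(u + 1)**2
The later steps are derived from this incorrect expression, so the error originates in Step 2.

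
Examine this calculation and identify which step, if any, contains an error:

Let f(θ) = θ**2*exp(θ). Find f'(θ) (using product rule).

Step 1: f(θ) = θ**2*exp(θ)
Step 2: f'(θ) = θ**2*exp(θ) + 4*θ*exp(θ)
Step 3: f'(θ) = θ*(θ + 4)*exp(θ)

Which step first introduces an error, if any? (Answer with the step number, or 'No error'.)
Step 2

Step 2 is incorrect due to a wrong coefficient.
The step shows: θ**2*exp(θ) + 4*θ*exp(θ)
The correct value should be: θ**2*exp(θ) + 2*θ*exp(θ)

Explanation: The coefficient 2 was incorrectly written as 4: the term 2*θ*exp(θ) was incorrectly written as 4*θ*exp(θ)
The later steps are derived from this incorrect expression, so the error originates in Step 2.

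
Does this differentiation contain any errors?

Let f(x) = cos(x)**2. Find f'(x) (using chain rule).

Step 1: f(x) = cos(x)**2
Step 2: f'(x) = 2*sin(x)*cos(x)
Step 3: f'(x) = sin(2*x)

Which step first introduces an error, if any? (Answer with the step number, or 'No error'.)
Step 2

Step 2 is incorrect due to a sign flip.
The step shows: 2*sin(x)*cos(x)
The correct value should be: -2*sin(x)*cos(x)

Explanation: The sign of the whole expression was flipped: the term -2*sin(x)*cos(x) was incorrectly written as 2*sin(x)*cos(x)
The later steps are derived from this incorrect expression, so the error originates in Step 2.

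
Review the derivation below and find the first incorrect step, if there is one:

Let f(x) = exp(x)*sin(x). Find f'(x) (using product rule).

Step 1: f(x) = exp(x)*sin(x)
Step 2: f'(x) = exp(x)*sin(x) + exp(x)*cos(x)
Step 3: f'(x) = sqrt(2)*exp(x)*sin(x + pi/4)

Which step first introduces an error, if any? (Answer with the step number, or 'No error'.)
No error

All steps in this derivation are correct.
The final answer f'(x) = sqrt(2)*exp(x)*sin(x + pi/4) is valid.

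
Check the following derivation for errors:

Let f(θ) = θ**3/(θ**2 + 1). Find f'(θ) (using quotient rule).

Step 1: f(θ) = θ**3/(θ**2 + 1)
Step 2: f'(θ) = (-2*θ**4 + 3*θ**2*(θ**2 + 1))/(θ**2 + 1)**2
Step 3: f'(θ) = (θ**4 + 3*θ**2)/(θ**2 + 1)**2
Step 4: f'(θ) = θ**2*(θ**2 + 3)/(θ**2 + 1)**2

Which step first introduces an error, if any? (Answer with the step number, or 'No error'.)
No error

All steps in this derivation are correct.
The final answer f'(θ) = θ**2*(θ**2 + 3)/(θ**2 + 1)**2 is valid.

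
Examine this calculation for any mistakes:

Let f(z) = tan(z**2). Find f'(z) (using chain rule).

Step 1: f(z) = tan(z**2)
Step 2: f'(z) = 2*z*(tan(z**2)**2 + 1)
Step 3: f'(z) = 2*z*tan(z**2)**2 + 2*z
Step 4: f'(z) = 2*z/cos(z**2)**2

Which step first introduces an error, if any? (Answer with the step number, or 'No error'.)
No error

All steps in this derivation are correct.
The final answer f'(z) = 2*z/cos(z**2)**2 is valid.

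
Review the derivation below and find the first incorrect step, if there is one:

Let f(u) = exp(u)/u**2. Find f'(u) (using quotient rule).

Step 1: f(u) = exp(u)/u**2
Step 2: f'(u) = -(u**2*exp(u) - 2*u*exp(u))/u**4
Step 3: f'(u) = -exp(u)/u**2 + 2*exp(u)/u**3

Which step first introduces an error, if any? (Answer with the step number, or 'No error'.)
Step 2

Step 2 is incorrect due to a sign flip.
The step shows: -(u**2*exp(u) - 2*u*exp(u))/u**4
The correct value should be: (u**2*exp(u) - 2*u*exp(u))/u**4

Explanation: The sign of the whole expression was flipped: the term (u**2*exp(u) - 2*u*exp(u))/u**4 was incorrectly written as -(u**2*exp(u) - 2*u*exp(u))/u**4
The later steps are derived from this incorrect expression, so the error originates in Step 2.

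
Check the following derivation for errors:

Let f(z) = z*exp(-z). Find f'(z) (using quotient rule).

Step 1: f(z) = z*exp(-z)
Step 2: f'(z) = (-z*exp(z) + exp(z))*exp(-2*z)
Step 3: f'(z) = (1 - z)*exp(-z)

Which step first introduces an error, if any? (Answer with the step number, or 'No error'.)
No error

All steps in this derivation are correct.
The final answer f'(z) = (1 - z)*exp(-z) is valid.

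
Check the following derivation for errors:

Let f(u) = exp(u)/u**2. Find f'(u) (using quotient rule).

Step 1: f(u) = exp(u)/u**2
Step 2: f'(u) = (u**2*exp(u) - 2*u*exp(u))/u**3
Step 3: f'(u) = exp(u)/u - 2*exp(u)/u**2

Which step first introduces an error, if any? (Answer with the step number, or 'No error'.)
Step 2

Step 2 is incorrect due to a wrong exponent.
The step shows: (u**2*exp(u) - 2*u*exp(u))/u**3
The correct value should be: (u**2*exp(u) - 2*u*exp(u))/u**4

Explanation: The exponent -4 on u was incorrectly written as -3: the term (u**2*exp(u) - 2*u*exp(u))/u**4 was incorrectly written as (u**2*exp(u) - 2*u*exp(u))/u**3
The later steps are derived from this incorrect expression, so the error originates in Step 2.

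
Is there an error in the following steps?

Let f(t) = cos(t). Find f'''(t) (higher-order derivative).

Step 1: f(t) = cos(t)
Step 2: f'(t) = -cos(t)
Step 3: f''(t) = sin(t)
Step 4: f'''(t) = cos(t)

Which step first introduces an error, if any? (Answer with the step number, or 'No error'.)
Step 2

Step 2 is incorrect due to a wrong trig function.
The step shows: -cos(t)
The correct value should be: -sin(t)

Explanation: sin(t) was incorrectly written as cos(t): the term -sin(t) was incorrectly written as -cos(t)
The later steps are derived from this incorrect expression, so the error originates in Step 2.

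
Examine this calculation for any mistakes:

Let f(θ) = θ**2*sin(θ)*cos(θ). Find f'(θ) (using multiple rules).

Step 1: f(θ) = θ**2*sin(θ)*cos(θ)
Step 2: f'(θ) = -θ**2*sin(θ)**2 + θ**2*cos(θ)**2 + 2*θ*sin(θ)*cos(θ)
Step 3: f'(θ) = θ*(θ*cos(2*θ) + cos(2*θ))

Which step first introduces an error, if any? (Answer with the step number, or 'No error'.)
Step 3

Step 3 is incorrect due to a wrong trig function.
The step shows: θ*(θ*cos(2*θ) + cos(2*θ))
The correct value should be: θ*(θ*cos(2*θ) + sin(2*θ))

Explanation: sin(2*θ) was incorrectly written as cos(2*θ): the term θ*(θ*cos(2*θ) + sin(2*θ)) was incorrectly written as θ*(θ*cos(2*θ) + cos(2*θ))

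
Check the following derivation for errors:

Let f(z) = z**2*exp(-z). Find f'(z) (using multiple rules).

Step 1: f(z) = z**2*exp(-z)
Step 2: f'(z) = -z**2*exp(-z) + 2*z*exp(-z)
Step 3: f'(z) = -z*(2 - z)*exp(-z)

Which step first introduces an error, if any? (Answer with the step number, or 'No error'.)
Step 3

Step 3 is incorrect due to a sign flip.
The step shows: -z*(2 - z)*exp(-z)
The correct value should be: z*(2 - z)*exp(-z)

Explanation: The sign of the whole expression was flipped: the term z*(2 - z)*exp(-z) was incorrectly written as -z*(2 - z)*exp(-z)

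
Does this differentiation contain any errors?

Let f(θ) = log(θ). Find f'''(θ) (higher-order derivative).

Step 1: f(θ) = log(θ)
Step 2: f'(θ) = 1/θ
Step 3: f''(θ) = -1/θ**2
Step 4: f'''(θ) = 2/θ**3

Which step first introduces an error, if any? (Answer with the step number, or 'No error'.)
No error

All steps in this derivation are correct.
The final answer f'''(θ) = 2/θ**3 is valid.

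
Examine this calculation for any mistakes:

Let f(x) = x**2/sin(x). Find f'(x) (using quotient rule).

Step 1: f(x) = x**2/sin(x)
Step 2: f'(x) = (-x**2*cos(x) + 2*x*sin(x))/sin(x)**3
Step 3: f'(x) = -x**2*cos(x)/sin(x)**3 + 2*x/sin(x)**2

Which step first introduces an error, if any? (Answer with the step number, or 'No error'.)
Step 2

Step 2 is incorrect due to a wrong exponent.
The step shows: (-x**2*cos(x) + 2*x*sin(x))/sin(x)**3
The correct value should be: (-x**2*cos(x) + 2*x*sin(x))/sin(x)**2

Explanation: The exponent -2 on sin(x) was incorrectly written as -3: the term (-x**2*cos(x) + 2*x*sin(x))/sin(x)**2 was incorrectly written as (-x**2*cos(x) + 2*x*sin(x))/sin(x)**3
The later steps are derived from this incorrect expression, so the error originates in Step 2.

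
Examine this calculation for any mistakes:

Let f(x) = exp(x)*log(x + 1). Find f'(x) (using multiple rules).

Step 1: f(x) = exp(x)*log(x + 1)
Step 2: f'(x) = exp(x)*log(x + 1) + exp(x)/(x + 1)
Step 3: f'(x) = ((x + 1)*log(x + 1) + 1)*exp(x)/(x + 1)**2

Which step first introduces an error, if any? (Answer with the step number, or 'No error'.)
Step 3

Step 3 is incorrect due to a wrong exponent.
The step shows: ((x + 1)*log(x + 1) + 1)*exp(x)/(x + 1)**2
The correct value should be: ((x + 1)*log(x + 1) + 1)*exp(x)/(x + 1)

Explanation: The exponent -1 on x + 1 was incorrectly written as -2: the term ((x + 1)*log(x + 1) + 1)*exp(x)/(x + 1) was incorrectly written as ((x + 1)*log(x + 1) + 1)*exp(x)/(x + 1)**2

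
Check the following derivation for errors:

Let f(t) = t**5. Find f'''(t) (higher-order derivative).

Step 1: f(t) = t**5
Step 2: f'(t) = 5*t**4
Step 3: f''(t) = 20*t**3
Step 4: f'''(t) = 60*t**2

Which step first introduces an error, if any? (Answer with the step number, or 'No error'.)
No error

All steps in this derivation are correct.
The final answer f'''(t) = 60*t**2 is valid.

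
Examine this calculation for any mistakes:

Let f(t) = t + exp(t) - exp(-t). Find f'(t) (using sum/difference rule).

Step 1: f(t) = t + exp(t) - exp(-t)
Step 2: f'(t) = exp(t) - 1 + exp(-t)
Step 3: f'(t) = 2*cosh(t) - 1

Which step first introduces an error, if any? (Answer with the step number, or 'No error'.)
Step 2

Step 2 is incorrect due to a sign flip.
The step shows: exp(t) - 1 + exp(-t)
The correct value should be: exp(t) + 1 + exp(-t)

Explanation: The sign of one term was flipped: the term 1 was incorrectly written as -1
The later steps are derived from this incorrect expression, so the error originates in Step 2.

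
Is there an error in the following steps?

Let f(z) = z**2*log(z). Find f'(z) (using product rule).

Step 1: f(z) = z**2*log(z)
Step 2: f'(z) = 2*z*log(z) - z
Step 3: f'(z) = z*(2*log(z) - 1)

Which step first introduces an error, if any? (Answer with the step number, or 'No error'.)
Step 2

Step 2 is incorrect due to a sign flip.
The step shows: 2*z*log(z) - z
The correct value should be: 2*z*log(z) + z

Explanation: The sign of one term was flipped: the term z was incorrectly written as -z
The later steps are derived from this incorrect expression, so the error originates in Step 2.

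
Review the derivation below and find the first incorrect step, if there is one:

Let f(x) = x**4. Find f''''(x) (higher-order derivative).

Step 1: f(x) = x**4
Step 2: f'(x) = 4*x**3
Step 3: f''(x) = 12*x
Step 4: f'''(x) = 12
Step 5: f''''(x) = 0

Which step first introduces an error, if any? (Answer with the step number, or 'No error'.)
Step 3

Step 3 is incorrect due to a wrong exponent.
The step shows: 12*x
The correct value should be: 12*x**2

Explanation: The exponent 2 on x was incorrectly written as 1: the term 12*x**2 was incorrectly written as 12*x
The later steps are derived from this incorrect expression, so the error originates in Step 3.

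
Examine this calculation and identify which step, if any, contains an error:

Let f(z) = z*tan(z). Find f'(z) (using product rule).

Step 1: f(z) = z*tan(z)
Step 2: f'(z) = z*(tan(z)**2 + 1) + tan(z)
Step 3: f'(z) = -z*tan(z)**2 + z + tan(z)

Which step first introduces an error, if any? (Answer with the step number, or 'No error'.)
Step 3

Step 3 is incorrect due to a sign flip.
The step shows: -z*tan(z)**2 + z + tan(z)
The correct value should be: z*tan(z)**2 + z + tan(z)

Explanation: The sign of one term was flipped: the term z*tan(z)**2 was incorrectly written as -z*tan(z)**2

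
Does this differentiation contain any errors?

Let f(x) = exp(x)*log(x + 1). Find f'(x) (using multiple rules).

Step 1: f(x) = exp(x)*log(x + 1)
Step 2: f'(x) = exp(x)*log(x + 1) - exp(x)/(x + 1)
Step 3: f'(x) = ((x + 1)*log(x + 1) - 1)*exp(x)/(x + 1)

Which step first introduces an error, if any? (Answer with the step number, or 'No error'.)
Step 2

Step 2 is incorrect due to a sign flip.
The step shows: exp(x)*log(x + 1) - exp(x)/(x + 1)
The correct value should be: exp(x)*log(x + 1) + exp(x)/(x + 1)

Explanation: The sign of one term was flipped: the term exp(x)/(x + 1) was incorrectly written as -exp(x)/(x + 1)
The later steps are derived from this incorrect expression, so the error originates in Step 2.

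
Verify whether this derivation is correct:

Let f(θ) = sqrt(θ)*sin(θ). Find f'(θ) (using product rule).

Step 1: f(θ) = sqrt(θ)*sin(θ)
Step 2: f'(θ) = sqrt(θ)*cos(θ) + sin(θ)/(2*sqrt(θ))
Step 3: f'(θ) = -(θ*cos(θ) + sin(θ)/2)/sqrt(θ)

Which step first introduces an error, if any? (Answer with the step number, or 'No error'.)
Step 3

Step 3 is incorrect due to a sign flip.
The step shows: -(θ*cos(θ) + sin(θ)/2)/sqrt(θ)
The correct value should be: (θ*cos(θ) + sin(θ)/2)/sqrt(θ)

Explanation: The sign of the whole expression was flipped: the term (θ*cos(θ) + sin(θ)/2)/sqrt(θ) was incorrectly written as -(θ*cos(θ) + sin(θ)/2)/sqrt(θ)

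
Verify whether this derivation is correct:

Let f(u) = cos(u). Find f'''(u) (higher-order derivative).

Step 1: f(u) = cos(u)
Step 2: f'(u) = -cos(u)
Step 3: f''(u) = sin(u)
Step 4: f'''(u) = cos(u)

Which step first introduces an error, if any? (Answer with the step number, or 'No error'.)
Step 2

Step 2 is incorrect due to a wrong trig function.
The step shows: -cos(u)
The correct value should be: -sin(u)

Explanation: sin(u) was incorrectly written as cos(u): the term -sin(u) was incorrectly written as -cos(u)
The later steps are derived from this incorrect expression, so the error originates in Step 2.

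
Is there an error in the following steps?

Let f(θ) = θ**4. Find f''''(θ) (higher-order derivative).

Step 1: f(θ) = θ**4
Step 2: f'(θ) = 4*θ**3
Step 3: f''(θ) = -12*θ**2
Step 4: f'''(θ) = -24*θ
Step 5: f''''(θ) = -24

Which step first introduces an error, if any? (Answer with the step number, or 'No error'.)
Step 3

Step 3 is incorrect due to a sign flip.
The step shows: -12*θ**2
The correct value should be: 12*θ**2

Explanation: The sign of the whole expression was flipped: the term 12*θ**2 was incorrectly written as -12*θ**2
The later steps are derived from this incorrect expression, so the error originates in Step 3.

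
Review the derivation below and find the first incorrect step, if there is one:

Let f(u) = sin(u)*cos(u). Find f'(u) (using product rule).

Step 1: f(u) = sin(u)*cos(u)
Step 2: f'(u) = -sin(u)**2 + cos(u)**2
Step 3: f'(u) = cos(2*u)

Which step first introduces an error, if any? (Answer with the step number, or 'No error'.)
No error

All steps in this derivation are correct.
The final answer f'(u) = cos(2*u) is valid.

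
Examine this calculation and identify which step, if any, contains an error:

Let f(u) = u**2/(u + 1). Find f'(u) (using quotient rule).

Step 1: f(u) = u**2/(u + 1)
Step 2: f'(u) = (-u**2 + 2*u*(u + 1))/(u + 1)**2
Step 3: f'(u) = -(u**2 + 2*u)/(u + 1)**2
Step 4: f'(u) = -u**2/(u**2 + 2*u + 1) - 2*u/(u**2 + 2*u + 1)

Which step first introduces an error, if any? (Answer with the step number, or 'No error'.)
Step 3

Step 3 is incorrect due to a sign flip.
The step shows: -(u**2 + 2*u)/(u + 1)**2
The correct value should be: (u**2 + 2*u)/(u + 1)**2

Explanation: The sign of the whole expression was flipped: the term (u**2 + 2*u)/(u + 1)**2 was incorrectly written as -(u**2 + 2*u)/(u + 1)**2
The later steps are derived from this incorrect expression, so the error originates in Step 3.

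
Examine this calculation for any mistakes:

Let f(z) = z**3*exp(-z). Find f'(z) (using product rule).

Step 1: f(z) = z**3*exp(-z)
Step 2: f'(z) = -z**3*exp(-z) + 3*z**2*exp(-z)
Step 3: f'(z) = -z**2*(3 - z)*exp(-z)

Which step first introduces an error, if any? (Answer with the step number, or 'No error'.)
Step 3

Step 3 is incorrect due to a sign flip.
The step shows: -z**2*(3 - z)*exp(-z)
The correct value should be: z**2*(3 - z)*exp(-z)

Explanation: The sign of the whole expression was flipped: the term z**2*(3 - z)*exp(-z) was incorrectly written as -z**2*(3 - z)*exp(-z)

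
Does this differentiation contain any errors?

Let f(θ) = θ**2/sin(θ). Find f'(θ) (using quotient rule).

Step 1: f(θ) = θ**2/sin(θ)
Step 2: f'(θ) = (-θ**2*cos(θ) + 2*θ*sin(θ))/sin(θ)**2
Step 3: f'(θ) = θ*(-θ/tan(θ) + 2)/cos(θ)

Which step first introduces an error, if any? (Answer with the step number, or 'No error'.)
Step 3

Step 3 is incorrect due to a wrong trig function.
The step shows: θ*(-θ/tan(θ) + 2)/cos(θ)
The correct value should be: θ*(-θ/tan(θ) + 2)/sin(θ)

Explanation: sin(θ) was incorrectly written as cos(θ): the term θ*(-θ/tan(θ) + 2)/sin(θ) was incorrectly written as θ*(-θ/tan(θ) + 2)/cos(θ)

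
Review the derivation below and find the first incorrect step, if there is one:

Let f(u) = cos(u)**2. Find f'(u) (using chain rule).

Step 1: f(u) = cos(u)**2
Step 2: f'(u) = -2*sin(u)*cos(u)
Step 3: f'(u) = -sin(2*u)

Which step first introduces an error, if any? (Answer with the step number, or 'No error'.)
No error

All steps in this derivation are correct.
The final answer f'(u) = -sin(2*u) is valid.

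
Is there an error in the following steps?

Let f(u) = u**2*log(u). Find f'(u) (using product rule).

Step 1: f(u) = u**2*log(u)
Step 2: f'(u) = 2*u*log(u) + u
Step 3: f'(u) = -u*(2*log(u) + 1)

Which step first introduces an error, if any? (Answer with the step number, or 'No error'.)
Step 3

Step 3 is incorrect due to a sign flip.
The step shows: -u*(2*log(u) + 1)
The correct value should be: u*(2*log(u) + 1)

Explanation: The sign of the whole expression was flipped: the term u*(2*log(u) + 1) was incorrectly written as -u*(2*log(u) + 1)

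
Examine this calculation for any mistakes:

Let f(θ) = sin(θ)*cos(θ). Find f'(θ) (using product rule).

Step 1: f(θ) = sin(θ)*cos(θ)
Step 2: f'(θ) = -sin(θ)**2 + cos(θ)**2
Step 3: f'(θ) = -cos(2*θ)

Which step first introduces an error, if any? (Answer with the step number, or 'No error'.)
Step 3

Step 3 is incorrect due to a sign flip.
The step shows: -cos(2*θ)
The correct value should be: cos(2*θ)

Explanation: The sign of the whole expression was flipped: the term cos(2*θ) was incorrectly written as -cos(2*θ)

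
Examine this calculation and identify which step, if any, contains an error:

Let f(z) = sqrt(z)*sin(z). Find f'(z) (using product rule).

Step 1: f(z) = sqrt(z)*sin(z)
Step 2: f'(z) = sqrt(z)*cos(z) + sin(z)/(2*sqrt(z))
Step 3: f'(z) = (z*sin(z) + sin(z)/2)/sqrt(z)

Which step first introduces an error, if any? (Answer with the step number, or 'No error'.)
Step 3

Step 3 is incorrect due to a wrong trig function.
The step shows: (z*sin(z) + sin(z)/2)/sqrt(z)
The correct value should be: (z*cos(z) + sin(z)/2)/sqrt(z)

Explanation: cos(z) was incorrectly written as sin(z): the term (z*cos(z) + sin(z)/2)/sqrt(z) was incorrectly written as (z*sin(z) + sin(z)/2)/sqrt(z)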